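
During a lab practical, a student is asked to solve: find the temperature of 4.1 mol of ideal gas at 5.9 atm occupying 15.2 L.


PV = nRT  (R = 0.08206 L·atm/(mol·K))
T = PV/(nR) = 5.9×15.2/(4.1×0.08206)
= 89.68/0.336446
= 266.55 K

266.55 K


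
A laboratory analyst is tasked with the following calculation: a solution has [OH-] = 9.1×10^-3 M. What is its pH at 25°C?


pOH = -log10([OH-]) = -log10(9.1×10^-3)
= 3 - log10(9.1) = 2.04
pH = 14 - pOH = 14 - 2.04 = 11.96

11.96


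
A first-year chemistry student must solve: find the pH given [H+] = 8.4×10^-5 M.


pH = -log10([H+]) = -log10(8.4×10^-5)
= 5 - log10(8.4)
= 5 - 0.92
= 4.08

4.08


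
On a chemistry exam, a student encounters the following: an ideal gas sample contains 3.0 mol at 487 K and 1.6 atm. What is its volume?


PV = nRT  (R = 0.08206 L·atm/(mol·K))
V = nRT/P = 3.0×0.08206×487/1.6
= 74.931 L

74.931 L


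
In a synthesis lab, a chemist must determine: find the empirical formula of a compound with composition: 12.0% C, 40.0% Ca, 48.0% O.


Assume 100 g sample. Moles of each element:
  C: 12.0/12.01 = 0.999 mol
  Ca: 40.0/40.08 = 0.998 mol
  O: 48.0/16.0 = 3.0 mol
Divide by smallest (0.998):
  C: 0.999/0.998 = 1.0
  Ca: 0.998/0.998 = 1.0
  O: 3.0/0.998 = 3.01
Empirical formula: CaCO3

CaCO3


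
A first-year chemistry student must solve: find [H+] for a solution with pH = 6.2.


[H+] = 10^(-pH) = 10^(-6.2)
= 6.31×10^-7 M

6.31×10^-7 M


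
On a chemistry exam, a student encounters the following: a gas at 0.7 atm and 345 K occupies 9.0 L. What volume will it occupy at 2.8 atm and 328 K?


P1V1/T1 = P2V2/T2
V2 = P1V1T2/(T1P2)
= 0.7×9.0×328/(345×2.8)
= 2.139 L

2.139 L


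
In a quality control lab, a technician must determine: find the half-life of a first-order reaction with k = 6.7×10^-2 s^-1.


t½ = ln2/k = 0.693147/(6.7×10^-2 s^-1)
= 10.35 s

10.35 s


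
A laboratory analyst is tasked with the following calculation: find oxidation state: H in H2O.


H is +1 with nonmetals
Oxidation number: +1

+1


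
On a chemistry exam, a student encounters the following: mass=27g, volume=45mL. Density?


ρ = mass/volume
= 27/45
= 0.6 g/mL

0.6 g/mL


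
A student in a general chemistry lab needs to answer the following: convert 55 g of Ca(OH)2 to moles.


M(Ca(OH)2) = 74.1 g/mol
n = mass/M = 55/74.1 = 0.7422 mol

0.7422 mol


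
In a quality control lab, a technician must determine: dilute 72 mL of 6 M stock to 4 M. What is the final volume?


C1V1 = C2V2
6 × 72 = 4 × V2
V2 = 432/4 = 108.0 mL

108.0 mL


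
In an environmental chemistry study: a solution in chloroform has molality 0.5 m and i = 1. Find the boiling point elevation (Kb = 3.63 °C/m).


ΔTb = Kb × m × i
= 3.63 × 0.5 × 1
= 1.815 °C

1.815 °C


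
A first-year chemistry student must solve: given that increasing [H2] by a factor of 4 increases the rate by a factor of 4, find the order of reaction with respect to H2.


rate ∝ [H2]^n
4^n = 4 → n = 1
Order in H2: 1

1


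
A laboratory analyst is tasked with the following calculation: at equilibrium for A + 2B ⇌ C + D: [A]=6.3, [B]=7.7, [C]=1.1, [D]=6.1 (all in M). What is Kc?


Kc = [C][D]/([A][B]^2)
= (1.1^1 × 6.1^1)/(6.3^1 × 7.7^2)
= 6.71/373.527
= 0.01796

0.01796


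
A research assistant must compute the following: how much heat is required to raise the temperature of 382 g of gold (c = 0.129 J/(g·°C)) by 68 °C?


q = mcΔT = 382 × 0.129 × 68
= 3350.90 J

3350.90 J


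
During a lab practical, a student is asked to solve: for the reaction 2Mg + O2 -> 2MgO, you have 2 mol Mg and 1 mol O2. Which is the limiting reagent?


Mole ratio available / coefficient:
  Mg: 2/2 = 1.000
  O2: 1/1 = 1.000
Smaller ratio is limiting.

neither (stoichiometric); Mg and O2 are fully consumed


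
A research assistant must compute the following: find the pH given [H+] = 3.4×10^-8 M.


pH = -log10([H+]) = -log10(3.4×10^-8)
= 8 - log10(3.4)
= 8 - 0.53
= 7.47

7.47


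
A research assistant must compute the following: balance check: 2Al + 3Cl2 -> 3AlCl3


Equation: 2Al + 3Cl2 -> 3AlCl3
Check atoms: Al: 2≠3, Cl: 6≠9
Not balanced

No, not balanced


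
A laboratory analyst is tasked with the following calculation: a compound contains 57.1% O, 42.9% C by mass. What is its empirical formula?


Assume 100 g sample. Moles of each element:
  O: 57.1/16.0 = 3.569 mol
  C: 42.9/12.01 = 3.572 mol
Divide by smallest (3.569):
  O: 3.569/3.569 = 1.0
  C: 3.572/3.569 = 1.0
Empirical formula: CO

CO


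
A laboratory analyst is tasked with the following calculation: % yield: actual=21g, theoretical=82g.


% yield = actual/theoretical × 100
= 21/82 × 100
= 25.61%

25.61%


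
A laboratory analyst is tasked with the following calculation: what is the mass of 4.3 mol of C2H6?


M(C2H6) = 30.07 g/mol
mass = n × M = 4.3 × 30.07 = 129.30 g

129.30 g


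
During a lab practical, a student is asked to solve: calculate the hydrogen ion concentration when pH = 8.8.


[H+] = 10^(-pH) = 10^(-8.8)
= 1.58×10^-9 M

1.58×10^-9 M


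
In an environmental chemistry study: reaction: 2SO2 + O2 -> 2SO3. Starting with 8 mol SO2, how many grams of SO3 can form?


Mole ratio SO3:SO2 = 2:2
n(SO3) = 8 × 2/2 = 8.000 mol
mass = 8.000 × 80.07 = 640.56 g

640.56 g


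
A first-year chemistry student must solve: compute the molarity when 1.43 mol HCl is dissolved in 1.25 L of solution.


M = n/V = 1.43/1.25 = 1.144 mol/L

1.144 M


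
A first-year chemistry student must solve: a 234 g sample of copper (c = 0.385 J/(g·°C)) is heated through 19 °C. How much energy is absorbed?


q = mcΔT = 234 × 0.385 × 19
= 1711.71 J

1711.71 J


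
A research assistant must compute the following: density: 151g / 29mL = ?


ρ = mass/volume
= 151/29
= 5.207 g/mL

5.207 g/mL


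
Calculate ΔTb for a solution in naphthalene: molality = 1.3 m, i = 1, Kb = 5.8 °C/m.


ΔTb = Kb × m × i
= 5.8 × 1.3 × 1
= 7.54 °C

7.54 °C


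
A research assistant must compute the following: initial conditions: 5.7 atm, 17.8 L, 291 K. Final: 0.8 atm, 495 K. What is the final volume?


P1V1/T1 = P2V2/T2
V2 = P1V1T2/(T1P2)
= 5.7×17.8×495/(291×0.8)
= 215.733 L

215.733 L


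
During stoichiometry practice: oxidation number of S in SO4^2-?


x + 4(-2) = -2, so x = +6
Oxidation number: +6

+6


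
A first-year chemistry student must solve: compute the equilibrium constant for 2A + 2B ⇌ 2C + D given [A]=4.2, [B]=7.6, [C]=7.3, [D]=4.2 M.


Kc = [C]^2[D]/([A]^2[B]^2)
= (7.3^2 × 4.2^1)/(4.2^2 × 7.6^2)
= 223.818/1018.8864
= 0.2197

0.2197


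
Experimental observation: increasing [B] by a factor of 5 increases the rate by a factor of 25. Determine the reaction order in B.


rate ∝ [B]^n
5^n = 25 → n = 2
Order in B: 2

2


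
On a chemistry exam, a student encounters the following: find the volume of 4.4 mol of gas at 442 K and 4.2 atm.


PV = nRT  (R = 0.08206 L·atm/(mol·K))
V = nRT/P = 4.4×0.08206×442/4.2
= 37.998 L

37.998 L


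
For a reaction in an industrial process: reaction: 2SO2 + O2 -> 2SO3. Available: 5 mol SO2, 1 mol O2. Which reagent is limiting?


Mole ratio available / coefficient:
  SO2: 5/2 = 2.500
  O2: 1/1 = 1.000
Smaller ratio is limiting.

O2


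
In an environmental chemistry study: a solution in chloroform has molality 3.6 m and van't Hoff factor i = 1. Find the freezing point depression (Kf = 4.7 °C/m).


ΔTf = Kf × m × i
= 4.7 × 3.6 × 1
= 16.92 °C

16.92 °C


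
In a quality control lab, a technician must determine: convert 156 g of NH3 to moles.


M(NH3) = 17.03 g/mol
n = mass/M = 156/17.03 = 9.1603 mol

9.1603 mol


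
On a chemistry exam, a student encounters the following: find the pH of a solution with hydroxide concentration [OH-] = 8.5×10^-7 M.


pOH = -log10([OH-]) = -log10(8.5×10^-7)
= 7 - log10(8.5) = 6.07
pH = 14 - pOH = 14 - 6.07 = 7.93

7.93


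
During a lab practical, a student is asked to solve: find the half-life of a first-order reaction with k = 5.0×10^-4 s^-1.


t½ = ln2/k = 0.693147/(5.0×10^-4 s^-1)
= 1386 s

1386 s


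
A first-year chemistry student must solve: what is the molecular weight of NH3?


M(NH3) = 1×14.01 + 3×1.008
= 14.01 + 3.02
= 17.03 g/mol

17.03 g/mol


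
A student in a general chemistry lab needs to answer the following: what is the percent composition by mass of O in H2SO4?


M(H2SO4) = 2×1.008 + 1×32.07 + 4×16.0 = 98.086 g/mol
Mass of O = 4 × 16.0 = 64.00 g/mol
% O = 64.00/98.086 × 100 = 65.25%

65.25%


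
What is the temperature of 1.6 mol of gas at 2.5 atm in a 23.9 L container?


PV = nRT  (R = 0.08206 L·atm/(mol·K))
T = PV/(nR) = 2.5×23.9/(1.6×0.08206)
= 59.75/0.131296
= 455.08 K

455.08 K


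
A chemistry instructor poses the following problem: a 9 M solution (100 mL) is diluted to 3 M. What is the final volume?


C1V1 = C2V2
9 × 100 = 3 × V2
V2 = 900/3 = 300.0 mL

300.0 mL


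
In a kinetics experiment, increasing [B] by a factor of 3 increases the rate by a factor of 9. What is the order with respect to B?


rate ∝ [B]^n
3^n = 9 → n = 2
Order in B: 2

2


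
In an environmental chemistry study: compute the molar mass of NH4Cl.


M(NH4Cl) = 1×14.01 + 4×1.008 + 1×35.45
= 14.01 + 4.03 + 35.45
= 53.49 g/mol

53.49 g/mol


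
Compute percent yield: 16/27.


% yield = actual/theoretical × 100
= 16/27 × 100
= 59.26%

59.26%


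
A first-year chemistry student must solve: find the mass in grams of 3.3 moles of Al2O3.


M(Al2O3) = 101.96 g/mol
mass = n × M = 3.3 × 101.96 = 336.47 g

336.47 g


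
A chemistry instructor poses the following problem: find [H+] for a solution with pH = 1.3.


[H+] = 10^(-pH) = 10^(-1.3)
= 5.01×10^-2 M

5.01×10^-2 M


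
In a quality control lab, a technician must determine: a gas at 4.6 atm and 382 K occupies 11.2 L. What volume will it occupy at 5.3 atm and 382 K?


P1V1/T1 = P2V2/T2
V2 = P1V1T2/(T1P2)
= 4.6×11.2×382/(382×5.3)
= 9.721 L

9.721 L


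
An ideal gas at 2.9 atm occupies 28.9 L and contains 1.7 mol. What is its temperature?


PV = nRT  (R = 0.08206 L·atm/(mol·K))
T = PV/(nR) = 2.9×28.9/(1.7×0.08206)
= 83.81/0.139502
= 600.78 K

600.78 K


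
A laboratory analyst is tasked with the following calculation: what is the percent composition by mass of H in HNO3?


M(HNO3) = 1×1.008 + 1×14.01 + 3×16.0 = 63.018 g/mol
Mass of H = 1 × 1.008 = 1.008 g/mol
% H = 1.008/63.018 × 100 = 1.60%

1.60%


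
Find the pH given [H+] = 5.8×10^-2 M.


pH = -log10([H+]) = -log10(5.8×10^-2)
= 2 - log10(5.8)
= 2 - 0.76
= 1.24

1.24


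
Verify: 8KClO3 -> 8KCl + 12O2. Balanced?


Equation: 8KClO3 -> 8KCl + 12O2
Check atoms: Cl: 8=8, K: 8=8, O: 24=24
Balanced

Yes, balanced


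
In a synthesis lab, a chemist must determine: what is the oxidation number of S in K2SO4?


2(+1) + x + 4(-2) = 0, so x = +6
Oxidation number: +6

+6


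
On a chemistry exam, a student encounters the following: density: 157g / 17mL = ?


ρ = mass/volume
= 157/17
= 9.235 g/mL

9.235 g/mL


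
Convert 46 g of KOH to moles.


M(KOH) = 56.11 g/mol
n = mass/M = 46/56.11 = 0.8198 mol

0.8198 mol


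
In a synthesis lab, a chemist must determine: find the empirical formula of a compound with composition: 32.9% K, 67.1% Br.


Assume 100 g sample. Moles of each element:
  K: 32.9/39.1 = 0.841 mol
  Br: 67.1/79.9 = 0.84 mol
Divide by smallest (0.84):
  K: 0.841/0.84 = 1.0
  Br: 0.84/0.84 = 1.0
Empirical formula: KBr

KBr


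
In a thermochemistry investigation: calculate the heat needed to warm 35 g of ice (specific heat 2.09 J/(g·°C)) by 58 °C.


q = mcΔT = 35 × 2.09 × 58
= 4242.70 J

4242.70 J


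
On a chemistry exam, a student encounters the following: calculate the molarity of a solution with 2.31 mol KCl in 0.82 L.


M = n/V = 2.31/0.82 = 2.817 mol/L

2.817 M


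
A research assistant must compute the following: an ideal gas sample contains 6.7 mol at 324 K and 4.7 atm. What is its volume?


PV = nRT  (R = 0.08206 L·atm/(mol·K))
V = nRT/P = 6.7×0.08206×324/4.7
= 37.901 L

37.901 L


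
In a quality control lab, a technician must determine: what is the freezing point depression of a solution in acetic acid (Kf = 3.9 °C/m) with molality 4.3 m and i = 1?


ΔTf = Kf × m × i
= 3.9 × 4.3 × 1
= 16.77 °C

16.77 °C


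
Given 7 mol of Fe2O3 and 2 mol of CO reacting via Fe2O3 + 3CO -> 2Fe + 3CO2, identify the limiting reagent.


Mole ratio available / coefficient:
  Fe2O3: 7/1 = 7.000
  CO: 2/3 = 0.667
Smaller ratio is limiting.

CO


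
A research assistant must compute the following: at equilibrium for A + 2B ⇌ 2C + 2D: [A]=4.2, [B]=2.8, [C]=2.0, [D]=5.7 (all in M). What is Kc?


Kc = [C]^2[D]^2/([A][B]^2)
= (2.0^2 × 5.7^2)/(4.2^1 × 2.8^2)
= 129.96/32.928
= 3.947

3.947


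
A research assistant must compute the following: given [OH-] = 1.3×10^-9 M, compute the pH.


pOH = -log10([OH-]) = -log10(1.3×10^-9)
= 9 - log10(1.3) = 8.89
pH = 14 - pOH = 14 - 8.89 = 5.11

5.11


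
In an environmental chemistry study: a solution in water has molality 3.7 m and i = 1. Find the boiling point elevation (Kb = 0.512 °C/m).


ΔTb = Kb × m × i
= 0.512 × 3.7 × 1
= 1.8944 °C

1.8944 °C


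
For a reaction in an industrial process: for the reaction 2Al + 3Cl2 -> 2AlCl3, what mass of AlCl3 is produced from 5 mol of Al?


Mole ratio AlCl3:Al = 2:2
n(AlCl3) = 5 × 2/2 = 5.000 mol
mass = 5.000 × 133.33 = 666.65 g

666.65 g


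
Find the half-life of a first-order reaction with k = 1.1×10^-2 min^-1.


t½ = ln2/k = 0.693147/(1.1×10^-2 min^-1)
= 63.01 min

63.01 min


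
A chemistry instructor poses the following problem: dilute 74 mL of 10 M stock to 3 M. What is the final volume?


C1V1 = C2V2
10 × 74 = 3 × V2
V2 = 740/3 = 246.67 mL

246.67 mL


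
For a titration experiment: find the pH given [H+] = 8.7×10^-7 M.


pH = -log10([H+]) = -log10(8.7×10^-7)
= 7 - log10(8.7)
= 7 - 0.94
= 6.06

6.06


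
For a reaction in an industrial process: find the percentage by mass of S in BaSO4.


M(BaSO4) = 1×137.33 + 1×32.07 + 4×16.0 = 233.40 g/mol
Mass of S = 1 × 32.07 = 32.07 g/mol
% S = 32.07/233.40 × 100 = 13.74%

13.74%


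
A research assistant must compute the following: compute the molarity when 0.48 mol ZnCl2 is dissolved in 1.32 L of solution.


M = n/V = 0.48/1.32 = 0.364 mol/L

0.364 M


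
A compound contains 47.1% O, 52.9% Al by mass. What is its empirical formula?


Assume 100 g sample. Moles of each element:
  O: 47.1/16.0 = 2.944 mol
  Al: 52.9/26.98 = 1.961 mol
Divide by smallest (1.961):
  O: 2.944/1.961 = 1.5
  Al: 1.961/1.961 = 1.0
Multiply all ratios by 2 to obtain whole numbers.
Empirical formula: Al2O3

Al2O3


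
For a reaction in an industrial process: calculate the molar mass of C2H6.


M(C2H6) = 2×12.01 + 6×1.008
= 24.02 + 6.05
= 30.07 g/mol

30.07 g/mol


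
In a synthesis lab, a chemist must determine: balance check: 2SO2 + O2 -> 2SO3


Equation: 2SO2 + O2 -> 2SO3
Check atoms: O: 6=6, S: 2=2
Balanced

Yes, balanced


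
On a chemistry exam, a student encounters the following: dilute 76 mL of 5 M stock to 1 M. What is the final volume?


C1V1 = C2V2
5 × 76 = 1 × V2
V2 = 380/1 = 380.0 mL

380.0 mL


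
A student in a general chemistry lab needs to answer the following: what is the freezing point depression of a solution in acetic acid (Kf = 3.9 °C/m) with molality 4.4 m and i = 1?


ΔTf = Kf × m × i
= 3.9 × 4.4 × 1
= 17.16 °C

17.16 °C


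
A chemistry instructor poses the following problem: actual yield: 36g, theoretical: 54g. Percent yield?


% yield = actual/theoretical × 100
= 36/54 × 100
= 66.67%

66.67%


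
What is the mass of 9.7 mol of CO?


M(CO) = 28.01 g/mol
mass = n × M = 9.7 × 28.01 = 271.70 g

271.70 g


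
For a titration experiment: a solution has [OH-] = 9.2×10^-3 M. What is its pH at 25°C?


pOH = -log10([OH-]) = -log10(9.2×10^-3)
= 3 - log10(9.2) = 2.04
pH = 14 - pOH = 14 - 2.04 = 11.96

11.96


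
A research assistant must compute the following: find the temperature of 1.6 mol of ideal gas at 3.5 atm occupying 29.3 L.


PV = nRT  (R = 0.08206 L·atm/(mol·K))
T = PV/(nR) = 3.5×29.3/(1.6×0.08206)
= 102.55/0.131296
= 781.06 K

781.06 K


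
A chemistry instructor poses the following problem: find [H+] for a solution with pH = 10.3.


[H+] = 10^(-pH) = 10^(-10.3)
= 5.01×10^-11 M

5.01×10^-11 M


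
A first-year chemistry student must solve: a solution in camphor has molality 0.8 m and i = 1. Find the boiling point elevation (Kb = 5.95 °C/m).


ΔTb = Kb × m × i
= 5.95 × 0.8 × 1
= 4.76 °C

4.76 °C


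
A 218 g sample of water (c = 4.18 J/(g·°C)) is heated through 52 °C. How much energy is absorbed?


q = mcΔT = 218 × 4.18 × 52
= 47384.48 J

47384.48 J


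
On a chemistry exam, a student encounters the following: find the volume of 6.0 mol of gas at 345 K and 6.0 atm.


PV = nRT  (R = 0.08206 L·atm/(mol·K))
V = nRT/P = 6.0×0.08206×345/6.0
= 28.311 L

28.311 L


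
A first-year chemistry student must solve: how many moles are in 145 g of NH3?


M(NH3) = 17.03 g/mol
n = mass/M = 145/17.03 = 8.5144 mol

8.5144 mol


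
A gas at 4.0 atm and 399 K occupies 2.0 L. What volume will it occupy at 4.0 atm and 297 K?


P1V1/T1 = P2V2/T2
V2 = P1V1T2/(T1P2)
= 4.0×2.0×297/(399×4.0)
= 1.489 L

1.489 L


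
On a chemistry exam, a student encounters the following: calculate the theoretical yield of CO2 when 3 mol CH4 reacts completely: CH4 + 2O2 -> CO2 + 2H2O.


Mole ratio CO2:CH4 = 1:1
n(CO2) = 3 × 1/1 = 3.000 mol
mass = 3.000 × 44.01 = 132.03 g

132.03 g


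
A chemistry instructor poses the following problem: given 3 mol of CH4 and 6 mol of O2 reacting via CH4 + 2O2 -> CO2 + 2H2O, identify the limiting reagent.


Mole ratio available / coefficient:
  CH4: 3/1 = 3.000
  O2: 6/2 = 3.000
Smaller ratio is limiting.

neither (stoichiometric); CH4 and O2 are fully consumed


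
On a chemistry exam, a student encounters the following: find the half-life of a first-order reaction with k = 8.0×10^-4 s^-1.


t½ = ln2/k = 0.693147/(8.0×10^-4 s^-1)
= 866.4 s

866.4 s


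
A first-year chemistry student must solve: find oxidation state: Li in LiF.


Group 1 metal: +1
Oxidation number: +1

+1


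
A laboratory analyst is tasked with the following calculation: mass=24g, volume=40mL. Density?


ρ = mass/volume
= 24/40
= 0.6 g/mL

0.6 g/mL


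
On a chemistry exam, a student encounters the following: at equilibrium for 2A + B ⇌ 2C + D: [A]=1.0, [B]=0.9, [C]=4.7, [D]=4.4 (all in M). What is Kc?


Kc = [C]^2[D]/([A]^2[B])
= (4.7^2 × 4.4^1)/(1.0^2 × 0.9^1)
= 97.196/0.9
= 108.0

108.0


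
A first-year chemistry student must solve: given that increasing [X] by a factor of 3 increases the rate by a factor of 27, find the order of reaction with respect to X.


rate ∝ [X]^n
3^n = 27 → n = 3
Order in X: 3

3


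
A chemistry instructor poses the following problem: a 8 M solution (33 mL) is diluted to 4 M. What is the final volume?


C1V1 = C2V2
8 × 33 = 4 × V2
V2 = 264/4 = 66.0 mL

66.0 mL


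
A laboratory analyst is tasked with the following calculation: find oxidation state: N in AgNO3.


(+1) + x + 3(-2) = 0, so x = +5
Oxidation number: +5

+5


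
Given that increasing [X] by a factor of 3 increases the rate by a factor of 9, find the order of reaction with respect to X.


rate ∝ [X]^n
3^n = 9 → n = 2
Order in X: 2

2


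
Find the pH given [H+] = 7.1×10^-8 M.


pH = -log10([H+]) = -log10(7.1×10^-8)
= 8 - log10(7.1)
= 8 - 0.85
= 7.15

7.15


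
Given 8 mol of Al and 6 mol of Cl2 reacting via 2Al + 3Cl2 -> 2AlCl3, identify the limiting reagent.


Mole ratio available / coefficient:
  Al: 8/2 = 4.000
  Cl2: 6/3 = 2.000
Smaller ratio is limiting.

Cl2


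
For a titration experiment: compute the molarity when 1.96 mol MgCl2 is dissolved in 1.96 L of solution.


M = n/V = 1.96/1.96 = 1.000 mol/L

1.000 M


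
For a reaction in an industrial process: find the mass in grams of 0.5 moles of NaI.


M(NaI) = 149.89 g/mol
mass = n × M = 0.5 × 149.89 = 74.95 g

74.95 g


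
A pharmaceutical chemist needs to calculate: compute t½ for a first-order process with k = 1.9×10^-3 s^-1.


t½ = ln2/k = 0.693147/(1.9×10^-3 s^-1)
= 364.8 s

364.8 s


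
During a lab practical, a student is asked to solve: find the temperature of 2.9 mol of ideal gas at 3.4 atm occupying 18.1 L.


PV = nRT  (R = 0.08206 L·atm/(mol·K))
T = PV/(nR) = 3.4×18.1/(2.9×0.08206)
= 61.54/0.237974
= 258.60 K

258.60 K


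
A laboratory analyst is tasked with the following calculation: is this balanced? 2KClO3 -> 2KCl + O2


Equation: 2KClO3 -> 2KCl + O2
Check atoms: Cl: 2=2, K: 2=2, O: 6≠2
Not balanced

No, not balanced


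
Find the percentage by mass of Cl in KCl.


M(KCl) = 1×39.1 + 1×35.45 = 74.55 g/mol
Mass of Cl = 1 × 35.45 = 35.45 g/mol
% Cl = 35.45/74.55 × 100 = 47.55%

47.55%


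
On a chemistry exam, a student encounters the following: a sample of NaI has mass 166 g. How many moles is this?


M(NaI) = 149.89 g/mol
n = mass/M = 166/149.89 = 1.1075 mol

1.1075 mol


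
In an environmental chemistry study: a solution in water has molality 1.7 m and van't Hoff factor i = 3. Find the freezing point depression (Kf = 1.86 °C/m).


ΔTf = Kf × m × i
= 1.86 × 1.7 × 3
= 9.486 °C

9.486 °C


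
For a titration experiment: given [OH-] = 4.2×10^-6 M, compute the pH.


pOH = -log10([OH-]) = -log10(4.2×10^-6)
= 6 - log10(4.2) = 5.38
pH = 14 - pOH = 14 - 5.38 = 8.62

8.62


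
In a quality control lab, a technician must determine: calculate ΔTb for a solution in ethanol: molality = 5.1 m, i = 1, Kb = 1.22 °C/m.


ΔTb = Kb × m × i
= 1.22 × 5.1 × 1
= 6.222 °C

6.222 °C


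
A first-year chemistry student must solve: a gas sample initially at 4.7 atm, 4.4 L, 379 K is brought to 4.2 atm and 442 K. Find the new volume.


P1V1/T1 = P2V2/T2
V2 = P1V1T2/(T1P2)
= 4.7×4.4×442/(379×4.2)
= 5.742 L

5.742 L


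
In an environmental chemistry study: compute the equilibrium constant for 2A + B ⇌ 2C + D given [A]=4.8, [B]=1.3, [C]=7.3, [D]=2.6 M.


Kc = [C]^2[D]/([A]^2[B])
= (7.3^2 × 2.6^1)/(4.8^2 × 1.3^1)
= 138.554/29.952
= 4.626

4.626


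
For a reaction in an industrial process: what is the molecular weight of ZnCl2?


M(ZnCl2) = 1×65.38 + 2×35.45
= 65.38 + 70.9
= 136.28 g/mol

136.28 g/mol


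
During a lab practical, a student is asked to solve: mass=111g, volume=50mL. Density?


ρ = mass/volume
= 111/50
= 2.22 g/mL

2.22 g/mL


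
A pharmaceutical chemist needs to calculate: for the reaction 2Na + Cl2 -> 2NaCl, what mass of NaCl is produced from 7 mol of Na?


Mole ratio NaCl:Na = 2:2
n(NaCl) = 7 × 2/2 = 7.000 mol
mass = 7.000 × 58.44 = 409.08 g

409.08 g


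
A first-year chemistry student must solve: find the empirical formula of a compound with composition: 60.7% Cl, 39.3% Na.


Assume 100 g sample. Moles of each element:
  Cl: 60.7/35.45 = 1.712 mol
  Na: 39.3/22.99 = 1.709 mol
Divide by smallest (1.709):
  Cl: 1.712/1.709 = 1.0
  Na: 1.709/1.709 = 1.0
Empirical formula: NaCl

NaCl


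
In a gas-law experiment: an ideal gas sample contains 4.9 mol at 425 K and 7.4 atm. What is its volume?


PV = nRT  (R = 0.08206 L·atm/(mol·K))
V = nRT/P = 4.9×0.08206×425/7.4
= 23.093 L

23.093 L


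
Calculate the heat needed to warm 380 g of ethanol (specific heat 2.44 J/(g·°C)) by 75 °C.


q = mcΔT = 380 × 2.44 × 75
= 69540.00 J

69540.00 J


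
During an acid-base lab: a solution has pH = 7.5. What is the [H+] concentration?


[H+] = 10^(-pH) = 10^(-7.5)
= 3.16×10^-8 M

3.16×10^-8 M


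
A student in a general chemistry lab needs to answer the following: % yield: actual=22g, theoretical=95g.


% yield = actual/theoretical × 100
= 22/95 × 100
= 23.16%

23.16%


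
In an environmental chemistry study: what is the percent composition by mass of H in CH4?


M(CH4) = 1×12.01 + 4×1.008 = 16.042 g/mol
Mass of H = 4 × 1.008 = 4.032 g/mol
% H = 4.032/16.042 × 100 = 25.13%

25.13%


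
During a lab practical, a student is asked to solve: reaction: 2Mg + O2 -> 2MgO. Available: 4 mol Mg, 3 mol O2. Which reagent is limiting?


Mole ratio available / coefficient:
  Mg: 4/2 = 2.000
  O2: 3/1 = 3.000
Smaller ratio is limiting.

Mg


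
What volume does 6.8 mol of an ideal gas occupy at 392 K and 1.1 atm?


PV = nRT  (R = 0.08206 L·atm/(mol·K))
V = nRT/P = 6.8×0.08206×392/1.1
= 198.854 L

198.854 L


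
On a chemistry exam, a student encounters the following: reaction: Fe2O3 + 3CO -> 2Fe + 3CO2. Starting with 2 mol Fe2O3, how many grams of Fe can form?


Mole ratio Fe:Fe2O3 = 2:1
n(Fe) = 2 × 2/1 = 4.000 mol
mass = 4.000 × 55.85 = 223.4 g

223.4 g


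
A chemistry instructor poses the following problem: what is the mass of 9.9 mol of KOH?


M(KOH) = 56.11 g/mol
mass = n × M = 9.9 × 56.11 = 555.49 g

555.49 g


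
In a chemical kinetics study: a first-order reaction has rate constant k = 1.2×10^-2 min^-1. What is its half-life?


t½ = ln2/k = 0.693147/(1.2×10^-2 min^-1)
= 57.76 min

57.76 min


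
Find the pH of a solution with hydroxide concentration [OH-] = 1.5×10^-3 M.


pOH = -log10([OH-]) = -log10(1.5×10^-3)
= 3 - log10(1.5) = 2.82
pH = 14 - pOH = 14 - 2.82 = 11.18

11.18


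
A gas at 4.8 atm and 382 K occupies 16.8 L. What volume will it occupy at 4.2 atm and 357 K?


P1V1/T1 = P2V2/T2
V2 = P1V1T2/(T1P2)
= 4.8×16.8×357/(382×4.2)
= 17.943 L

17.943 L


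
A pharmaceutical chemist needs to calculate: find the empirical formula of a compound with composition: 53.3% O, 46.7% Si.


Assume 100 g sample. Moles of each element:
  O: 53.3/16.0 = 3.331 mol
  Si: 46.7/28.09 = 1.663 mol
Divide by smallest (1.663):
  O: 3.331/1.663 = 2.0
  Si: 1.663/1.663 = 1.0
Empirical formula: SiO2

SiO2


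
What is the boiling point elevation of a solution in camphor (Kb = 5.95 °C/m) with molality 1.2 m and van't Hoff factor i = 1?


ΔTb = Kb × m × i
= 5.95 × 1.2 × 1
= 7.14 °C

7.14 °C


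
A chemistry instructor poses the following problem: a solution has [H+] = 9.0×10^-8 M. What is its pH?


pH = -log10([H+]) = -log10(9.0×10^-8)
= 8 - log10(9.0)
= 8 - 0.95
= 7.05

7.05


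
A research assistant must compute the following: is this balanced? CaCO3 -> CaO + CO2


Equation: CaCO3 -> CaO + CO2
Check atoms: C: 1=1, Ca: 1=1, O: 3=3
Balanced

Yes, balanced


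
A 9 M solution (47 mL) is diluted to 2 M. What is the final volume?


C1V1 = C2V2
9 × 47 = 2 × V2
V2 = 423/2 = 211.5 mL

211.5 mL


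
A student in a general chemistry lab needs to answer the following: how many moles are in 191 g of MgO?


M(MgO) = 40.31 g/mol
n = mass/M = 191/40.31 = 4.7383 mol

4.7383 mol


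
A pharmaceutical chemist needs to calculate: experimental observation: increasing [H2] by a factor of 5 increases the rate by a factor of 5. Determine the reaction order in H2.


rate ∝ [H2]^n
5^n = 5 → n = 1
Order in H2: 1

1


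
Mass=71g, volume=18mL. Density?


ρ = mass/volume
= 71/18
= 3.944 g/mL

3.944 g/mL


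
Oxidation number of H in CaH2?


H with a metal (hydride): -1
Oxidation number: -1

-1


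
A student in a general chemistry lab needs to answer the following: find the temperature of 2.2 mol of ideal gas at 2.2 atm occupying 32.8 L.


PV = nRT  (R = 0.08206 L·atm/(mol·K))
T = PV/(nR) = 2.2×32.8/(2.2×0.08206)
= 72.16/0.180532
= 399.71 K

399.71 K


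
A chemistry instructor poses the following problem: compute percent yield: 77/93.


% yield = actual/theoretical × 100
= 77/93 × 100
= 82.8%

82.8%


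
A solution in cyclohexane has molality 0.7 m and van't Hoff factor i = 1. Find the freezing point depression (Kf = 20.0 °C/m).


ΔTf = Kf × m × i
= 20.0 × 0.7 × 1
= 14.0 °C

14.0 °C


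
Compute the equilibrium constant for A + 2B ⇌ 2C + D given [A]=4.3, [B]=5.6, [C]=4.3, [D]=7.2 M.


Kc = [C]^2[D]/([A][B]^2)
= (4.3^2 × 7.2^1)/(4.3^1 × 5.6^2)
= 133.128/134.848
= 0.9872

0.9872


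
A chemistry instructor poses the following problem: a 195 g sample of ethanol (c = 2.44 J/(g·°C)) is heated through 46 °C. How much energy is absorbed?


q = mcΔT = 195 × 2.44 × 46
= 21886.80 J

21886.80 J


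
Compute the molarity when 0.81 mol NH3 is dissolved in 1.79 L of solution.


M = n/V = 0.81/1.79 = 0.453 mol/L

0.453 M


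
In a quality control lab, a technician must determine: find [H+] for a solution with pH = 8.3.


[H+] = 10^(-pH) = 10^(-8.3)
= 5.01×10^-9 M

5.01×10^-9 M


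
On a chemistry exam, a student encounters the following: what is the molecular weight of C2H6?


M(C2H6) = 2×12.01 + 6×1.008
= 24.02 + 6.05
= 30.07 g/mol

30.07 g/mol


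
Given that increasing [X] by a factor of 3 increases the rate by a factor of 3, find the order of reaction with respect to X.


rate ∝ [X]^n
3^n = 3 → n = 1
Order in X: 1

1


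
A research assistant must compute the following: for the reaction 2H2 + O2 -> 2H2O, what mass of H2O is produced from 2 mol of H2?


Mole ratio H2O:H2 = 2:2
n(H2O) = 2 × 2/2 = 2.000 mol
mass = 2.000 × 18.02 = 36.04 g

36.04 g


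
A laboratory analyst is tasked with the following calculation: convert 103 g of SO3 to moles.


M(SO3) = 80.07 g/mol
n = mass/M = 103/80.07 = 1.2864 mol

1.2864 mol


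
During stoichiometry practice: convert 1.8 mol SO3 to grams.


M(SO3) = 80.07 g/mol
mass = n × M = 1.8 × 80.07 = 144.13 g

144.13 g


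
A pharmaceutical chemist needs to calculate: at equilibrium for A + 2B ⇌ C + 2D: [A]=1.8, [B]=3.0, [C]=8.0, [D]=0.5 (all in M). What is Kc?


Kc = [C][D]^2/([A][B]^2)
= (8.0^1 × 0.5^2)/(1.8^1 × 3.0^2)
= 2/16.2
= 0.1235

0.1235


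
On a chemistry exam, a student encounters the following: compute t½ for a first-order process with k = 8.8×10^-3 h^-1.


t½ = ln2/k = 0.693147/(8.8×10^-3 h^-1)
= 78.77 h

78.77 h


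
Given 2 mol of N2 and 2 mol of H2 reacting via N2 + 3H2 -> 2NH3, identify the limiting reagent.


Mole ratio available / coefficient:
  N2: 2/1 = 2.000
  H2: 2/3 = 0.667
Smaller ratio is limiting.

H2


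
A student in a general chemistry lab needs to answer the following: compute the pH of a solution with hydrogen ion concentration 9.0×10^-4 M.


pH = -log10([H+]) = -log10(9.0×10^-4)
= 4 - log10(9.0)
= 4 - 0.95
= 3.05

3.05


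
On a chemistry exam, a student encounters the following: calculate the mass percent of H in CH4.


M(CH4) = 1×12.01 + 4×1.008 = 16.042 g/mol
Mass of H = 4 × 1.008 = 4.032 g/mol
% H = 4.032/16.042 × 100 = 25.13%

25.13%


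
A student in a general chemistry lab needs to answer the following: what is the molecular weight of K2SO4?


M(K2SO4) = 2×39.1 + 1×32.07 + 4×16.0
= 78.2 + 32.07 + 64.0
= 174.27 g/mol

174.27 g/mol


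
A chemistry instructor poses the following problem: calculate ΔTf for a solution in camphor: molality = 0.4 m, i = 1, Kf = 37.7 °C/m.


ΔTf = Kf × m × i
= 37.7 × 0.4 × 1
= 15.08 °C

15.08 °C


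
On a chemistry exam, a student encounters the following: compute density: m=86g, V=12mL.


ρ = mass/volume
= 86/12
= 7.167 g/mL

7.167 g/mL


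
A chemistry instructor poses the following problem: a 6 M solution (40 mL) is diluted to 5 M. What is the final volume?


C1V1 = C2V2
6 × 40 = 5 × V2
V2 = 240/5 = 48.0 mL

48.0 mL


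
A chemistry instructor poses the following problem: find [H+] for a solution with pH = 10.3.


[H+] = 10^(-pH) = 10^(-10.3)
= 5.01×10^-11 M

5.01×10^-11 M


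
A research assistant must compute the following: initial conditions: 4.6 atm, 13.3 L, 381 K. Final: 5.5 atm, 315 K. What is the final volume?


P1V1/T1 = P2V2/T2
V2 = P1V1T2/(T1P2)
= 4.6×13.3×315/(381×5.5)
= 9.197 L

9.197 L


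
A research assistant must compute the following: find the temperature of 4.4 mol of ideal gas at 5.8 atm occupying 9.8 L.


PV = nRT  (R = 0.08206 L·atm/(mol·K))
T = PV/(nR) = 5.8×9.8/(4.4×0.08206)
= 56.84/0.361064
= 157.42 K

157.42 K


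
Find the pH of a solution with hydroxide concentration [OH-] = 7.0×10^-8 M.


pOH = -log10([OH-]) = -log10(7.0×10^-8)
= 8 - log10(7.0) = 7.15
pH = 14 - pOH = 14 - 7.15 = 6.85

6.85


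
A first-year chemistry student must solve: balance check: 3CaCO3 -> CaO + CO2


Equation: 3CaCO3 -> CaO + CO2
Check atoms: C: 3≠1, Ca: 3≠1, O: 9≠3
Not balanced

No, not balanced


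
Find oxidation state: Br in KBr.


halide: -1
Oxidation number: -1

-1


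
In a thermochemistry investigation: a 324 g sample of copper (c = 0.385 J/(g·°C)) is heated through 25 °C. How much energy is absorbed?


q = mcΔT = 324 × 0.385 × 25
= 3118.50 J

3118.50 J


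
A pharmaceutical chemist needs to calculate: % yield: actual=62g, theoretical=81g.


% yield = actual/theoretical × 100
= 62/81 × 100
= 76.54%

76.54%


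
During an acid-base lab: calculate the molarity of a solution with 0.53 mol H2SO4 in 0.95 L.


M = n/V = 0.53/0.95 = 0.558 mol/L

0.558 M


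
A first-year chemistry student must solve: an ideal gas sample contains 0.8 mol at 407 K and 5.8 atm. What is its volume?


PV = nRT  (R = 0.08206 L·atm/(mol·K))
V = nRT/P = 0.8×0.08206×407/5.8
= 4.607 L

4.607 L


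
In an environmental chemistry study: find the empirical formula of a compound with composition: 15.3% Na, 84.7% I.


Assume 100 g sample. Moles of each element:
  Na: 15.3/22.99 = 0.666 mol
  I: 84.7/126.9 = 0.667 mol
Divide by smallest (0.666):
  Na: 0.666/0.666 = 1.0
  I: 0.667/0.666 = 1.0
Empirical formula: NaI

NaI


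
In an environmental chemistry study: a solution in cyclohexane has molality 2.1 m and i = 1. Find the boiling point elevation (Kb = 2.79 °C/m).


ΔTb = Kb × m × i
= 2.79 × 2.1 × 1
= 5.859 °C

5.859 °C


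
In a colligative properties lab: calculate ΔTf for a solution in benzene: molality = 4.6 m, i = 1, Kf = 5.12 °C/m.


ΔTf = Kf × m × i
= 5.12 × 4.6 × 1
= 23.552 °C

23.552 °C


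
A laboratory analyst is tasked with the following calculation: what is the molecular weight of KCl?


M(KCl) = 1×39.1 + 1×35.45
= 39.1 + 35.45
= 74.55 g/mol

74.55 g/mol


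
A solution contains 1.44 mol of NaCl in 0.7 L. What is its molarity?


M = n/V = 1.44/0.7 = 2.057 mol/L

2.057 M


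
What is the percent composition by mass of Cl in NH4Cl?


M(NH4Cl) = 1×14.01 + 4×1.008 + 1×35.45 = 53.492 g/mol
Mass of Cl = 1 × 35.45 = 35.45 g/mol
% Cl = 35.45/53.492 × 100 = 66.27%

66.27%


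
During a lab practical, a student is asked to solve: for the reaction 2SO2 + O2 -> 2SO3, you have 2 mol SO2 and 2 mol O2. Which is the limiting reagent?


Mole ratio available / coefficient:
  SO2: 2/2 = 1.000
  O2: 2/1 = 2.000
Smaller ratio is limiting.

SO2


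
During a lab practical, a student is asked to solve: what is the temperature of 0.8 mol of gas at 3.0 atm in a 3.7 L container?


PV = nRT  (R = 0.08206 L·atm/(mol·K))
T = PV/(nR) = 3.0×3.7/(0.8×0.08206)
= 11.10/0.065648
= 169.08 K

169.08 K


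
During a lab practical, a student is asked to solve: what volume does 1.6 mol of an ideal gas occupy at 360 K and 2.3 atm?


PV = nRT  (R = 0.08206 L·atm/(mol·K))
V = nRT/P = 1.6×0.08206×360/2.3
= 20.551 L

20.551 L


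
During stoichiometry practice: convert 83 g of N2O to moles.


M(N2O) = 44.02 g/mol
n = mass/M = 83/44.02 = 1.8855 mol

1.8855 mol


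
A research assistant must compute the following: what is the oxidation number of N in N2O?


2x + (-2) = 0, so x = +1
Oxidation number: +1

+1


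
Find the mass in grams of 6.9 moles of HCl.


M(HCl) = 36.46 g/mol
mass = n × M = 6.9 × 36.46 = 251.57 g

251.57 g


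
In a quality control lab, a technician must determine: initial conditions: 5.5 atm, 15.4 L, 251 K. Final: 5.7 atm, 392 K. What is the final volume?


P1V1/T1 = P2V2/T2
V2 = P1V1T2/(T1P2)
= 5.5×15.4×392/(251×5.7)
= 23.207 L

23.207 L


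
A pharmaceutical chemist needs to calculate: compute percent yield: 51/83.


% yield = actual/theoretical × 100
= 51/83 × 100
= 61.45%

61.45%


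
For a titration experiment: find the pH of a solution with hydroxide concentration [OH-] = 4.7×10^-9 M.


pOH = -log10([OH-]) = -log10(4.7×10^-9)
= 9 - log10(4.7) = 8.33
pH = 14 - pOH = 14 - 8.33 = 5.67

5.67


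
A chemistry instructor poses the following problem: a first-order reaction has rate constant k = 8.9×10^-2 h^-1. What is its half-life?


t½ = ln2/k = 0.693147/(8.9×10^-2 h^-1)
= 7.788 h

7.788 h


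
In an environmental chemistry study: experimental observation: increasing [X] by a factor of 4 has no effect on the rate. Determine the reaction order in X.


rate ∝ [X]^n
rate ∝ [X]^0
Order in X: 0

0


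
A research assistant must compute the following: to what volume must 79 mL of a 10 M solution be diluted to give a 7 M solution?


C1V1 = C2V2
10 × 79 = 7 × V2
V2 = 790/7 = 112.86 mL

112.86 mL


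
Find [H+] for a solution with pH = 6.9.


[H+] = 10^(-pH) = 10^(-6.9)
= 1.26×10^-7 M

1.26×10^-7 M


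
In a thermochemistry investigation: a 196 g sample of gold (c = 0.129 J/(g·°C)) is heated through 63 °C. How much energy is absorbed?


q = mcΔT = 196 × 0.129 × 63
= 1592.89 J

1592.89 J


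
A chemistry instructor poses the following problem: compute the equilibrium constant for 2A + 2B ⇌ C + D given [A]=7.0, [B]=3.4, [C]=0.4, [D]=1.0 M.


Kc = [C][D]/([A]^2[B]^2)
= (0.4^1 × 1.0^1)/(7.0^2 × 3.4^2)
= 0.4/566.44
= 7.062×10^-4

7.062×10^-4


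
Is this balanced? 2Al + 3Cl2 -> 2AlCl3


Equation: 2Al + 3Cl2 -> 2AlCl3
Check atoms: Al: 2=2, Cl: 6=6
Balanced

Yes, balanced


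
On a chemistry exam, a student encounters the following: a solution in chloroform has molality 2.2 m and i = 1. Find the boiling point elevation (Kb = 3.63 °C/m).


ΔTb = Kb × m × i
= 3.63 × 2.2 × 1
= 7.986 °C

7.986 °C


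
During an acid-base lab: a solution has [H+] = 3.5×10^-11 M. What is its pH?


pH = -log10([H+]) = -log10(3.5×10^-11)
= 11 - log10(3.5)
= 11 - 0.54
= 10.46

10.46


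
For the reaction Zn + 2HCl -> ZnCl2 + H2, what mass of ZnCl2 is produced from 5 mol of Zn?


Mole ratio ZnCl2:Zn = 1:1
n(ZnCl2) = 5 × 1/1 = 5.000 mol
mass = 5.000 × 136.28 = 681.4 g

681.4 g


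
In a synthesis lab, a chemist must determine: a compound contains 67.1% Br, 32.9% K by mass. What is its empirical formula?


Assume 100 g sample. Moles of each element:
  Br: 67.1/79.9 = 0.84 mol
  K: 32.9/39.1 = 0.841 mol
Divide by smallest (0.84):
  Br: 0.84/0.84 = 1.0
  K: 0.841/0.84 = 1.0
Empirical formula: KBr

KBr


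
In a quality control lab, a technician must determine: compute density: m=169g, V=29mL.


ρ = mass/volume
= 169/29
= 5.828 g/mL

5.828 g/mL


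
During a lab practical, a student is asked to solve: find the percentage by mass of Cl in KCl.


M(KCl) = 1×39.1 + 1×35.45 = 74.55 g/mol
Mass of Cl = 1 × 35.45 = 35.45 g/mol
% Cl = 35.45/74.55 × 100 = 47.55%

47.55%


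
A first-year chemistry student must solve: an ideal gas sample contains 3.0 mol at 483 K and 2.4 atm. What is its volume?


PV = nRT  (R = 0.08206 L·atm/(mol·K))
V = nRT/P = 3.0×0.08206×483/2.4
= 49.544 L

49.544 L


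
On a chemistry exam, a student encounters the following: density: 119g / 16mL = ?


ρ = mass/volume
= 119/16
= 7.438 g/mL

7.438 g/mL
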